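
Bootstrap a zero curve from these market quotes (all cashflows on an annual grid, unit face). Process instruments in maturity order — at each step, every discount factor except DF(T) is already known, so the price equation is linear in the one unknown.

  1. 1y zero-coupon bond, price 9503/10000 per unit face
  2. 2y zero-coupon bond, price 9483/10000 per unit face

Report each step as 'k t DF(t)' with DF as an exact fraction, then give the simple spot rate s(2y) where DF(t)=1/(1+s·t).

step 1 [1y] zero: DF = P = 9503/10000 ≈ 0.950300
step 2 [2y] zero: DF = P = 9483/10000 ≈ 0.948300

1 1 9503/10000
2 2 9483/10000
s(2y) = (1/(9483/10000) − 1)/(2) = 517/18966 ≈ 2.7259%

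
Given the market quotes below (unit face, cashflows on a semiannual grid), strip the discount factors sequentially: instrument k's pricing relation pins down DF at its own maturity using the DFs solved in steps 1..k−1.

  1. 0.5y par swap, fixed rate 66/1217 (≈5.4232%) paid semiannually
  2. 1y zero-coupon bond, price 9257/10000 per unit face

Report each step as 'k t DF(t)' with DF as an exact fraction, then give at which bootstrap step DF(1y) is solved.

step 1 [0.5y] swap r/2=33/1217: DF=(1 − 33/1217·(0))/(1+33/1217) = 1217/1250 ≈ 0.973600
step 2 [1y] zero: DF = P = 9257/10000 ≈ 0.925700

1 1/2 1217/1250
2 1 9257/10000
DF(1y) is solved at step 2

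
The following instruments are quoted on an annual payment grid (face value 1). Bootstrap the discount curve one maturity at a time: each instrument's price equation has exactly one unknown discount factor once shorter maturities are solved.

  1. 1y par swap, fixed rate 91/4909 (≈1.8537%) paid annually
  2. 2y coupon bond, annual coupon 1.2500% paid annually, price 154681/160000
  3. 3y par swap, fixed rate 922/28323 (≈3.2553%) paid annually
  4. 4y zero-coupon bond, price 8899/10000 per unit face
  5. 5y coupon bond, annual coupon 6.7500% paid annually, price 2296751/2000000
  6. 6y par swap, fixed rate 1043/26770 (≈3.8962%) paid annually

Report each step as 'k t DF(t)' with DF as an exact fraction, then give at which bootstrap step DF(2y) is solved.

1 1 4909/5000
2 2 9427/10000
3 3 4539/5000
4 4 8899/10000
5 5 2101/2500
6 6 3957/5000
DF(2y) is solved at step 2

step 1 [1y] swap r/1=91/4909: DF=(1 − 91/4909·(0))/(1+91/4909) = 4909/5000 ≈ 0.981800
step 2 [2y] bond c/1=1/80: DF=(154681/160000 − 1/80·(0.981800))/(1+1/80) = 9427/10000 ≈ 0.942700
step 3 [3y] swap r/1=922/28323: DF=(1 − 922/28323·(0.981800+0.942700))/(1+922/28323) = 4539/5000 ≈ 0.907800
step 4 [4y] zero: DF = P = 8899/10000 ≈ 0.889900
step 5 [5y] bond c/1=27/400: DF=(2296751/2000000 − 27/400·(0.981800+0.942700+0.907800+0.889900))/(1+27/400) = 2101/2500 ≈ 0.840400
step 6 [6y] swap r/1=1043/26770: DF=(1 − 1043/26770·(0.981800+0.942700+0.907800+0.889900+0.840400))/(1+1043/26770) = 3957/5000 ≈ 0.791400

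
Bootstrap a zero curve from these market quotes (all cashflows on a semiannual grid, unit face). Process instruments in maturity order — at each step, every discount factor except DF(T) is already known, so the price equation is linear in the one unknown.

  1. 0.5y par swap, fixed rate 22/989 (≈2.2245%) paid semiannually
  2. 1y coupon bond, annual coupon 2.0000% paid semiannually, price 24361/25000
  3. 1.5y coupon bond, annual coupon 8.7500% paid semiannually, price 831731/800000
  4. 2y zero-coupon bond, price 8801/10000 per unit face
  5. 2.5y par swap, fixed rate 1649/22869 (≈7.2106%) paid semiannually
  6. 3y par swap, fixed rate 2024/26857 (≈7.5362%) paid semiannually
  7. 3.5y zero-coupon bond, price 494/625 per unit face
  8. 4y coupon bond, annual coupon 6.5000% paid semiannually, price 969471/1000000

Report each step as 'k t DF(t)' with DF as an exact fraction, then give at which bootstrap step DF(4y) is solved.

1 1/2 989/1000
2 1 191/200
3 3/2 4573/5000
4 2 8801/10000
5 5/2 8351/10000
6 3 997/1250
7 7/2 494/625
8 4 149/200
DF(4y) is solved at step 8

step 1 [0.5y] swap r/2=11/989: DF=(1 − 11/989·(0))/(1+11/989) = 989/1000 ≈ 0.989000
step 2 [1y] bond c/2=1/100: DF=(24361/25000 − 1/100·(0.989000))/(1+1/100) = 191/200 ≈ 0.955000
step 3 [1.5y] bond c/2=7/160: DF=(831731/800000 − 7/160·(0.989000+0.955000))/(1+7/160) = 4573/5000 ≈ 0.914600
step 4 [2y] zero: DF = P = 8801/10000 ≈ 0.880100
step 5 [2.5y] swap r/2=1649/45738: DF=(1 − 1649/45738·(0.989000+0.955000+0.914600+0.880100))/(1+1649/45738) = 8351/10000 ≈ 0.835100
step 6 [3y] swap r/2=1012/26857: DF=(1 − 1012/26857·(0.989000+0.955000+0.914600+0.880100+0.835100))/(1+1012/26857) = 997/1250 ≈ 0.797600
step 7 [3.5y] zero: DF = P = 494/625 ≈ 0.790400
step 8 [4y] bond c/2=13/400: DF=(969471/1000000 − 13/400·(0.989000+0.955000+0.914600+0.880100+0.835100+0.797600+0.790400))/(1+13/400) = 149/200 ≈ 0.745000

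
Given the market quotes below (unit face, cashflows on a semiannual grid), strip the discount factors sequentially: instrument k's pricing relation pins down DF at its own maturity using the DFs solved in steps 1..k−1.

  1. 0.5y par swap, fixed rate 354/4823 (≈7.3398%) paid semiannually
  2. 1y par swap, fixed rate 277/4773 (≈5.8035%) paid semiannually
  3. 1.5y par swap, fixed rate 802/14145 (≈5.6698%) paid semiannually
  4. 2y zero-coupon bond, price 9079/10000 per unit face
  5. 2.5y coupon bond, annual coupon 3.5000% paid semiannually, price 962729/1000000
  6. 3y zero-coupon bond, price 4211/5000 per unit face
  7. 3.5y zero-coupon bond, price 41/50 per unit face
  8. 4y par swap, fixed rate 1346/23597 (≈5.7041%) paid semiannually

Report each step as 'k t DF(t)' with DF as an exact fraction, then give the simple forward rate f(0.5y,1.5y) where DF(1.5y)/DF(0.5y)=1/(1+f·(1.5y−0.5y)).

step 1 [0.5y] swap r/2=177/4823: DF=(1 − 177/4823·(0))/(1+177/4823) = 4823/5000 ≈ 0.964600
step 2 [1y] swap r/2=277/9546: DF=(1 − 277/9546·(0.964600))/(1+277/9546) = 4723/5000 ≈ 0.944600
step 3 [1.5y] swap r/2=401/14145: DF=(1 − 401/14145·(0.964600+0.944600))/(1+401/14145) = 4599/5000 ≈ 0.919800
step 4 [2y] zero: DF = P = 9079/10000 ≈ 0.907900
step 5 [2.5y] bond c/2=7/400: DF=(962729/1000000 − 7/400·(0.964600+0.944600+0.919800+0.907900))/(1+7/400) = 8819/10000 ≈ 0.881900
step 6 [3y] zero: DF = P = 4211/5000 ≈ 0.842200
step 7 [3.5y] zero: DF = P = 41/50 ≈ 0.820000
step 8 [4y] swap r/2=673/23597: DF=(1 − 673/23597·(0.964600+0.944600+0.919800+0.907900+0.881900+0.842200+0.820000))/(1+673/23597) = 7981/10000 ≈ 0.798100

1 1/2 4823/5000
2 1 4723/5000
3 3/2 4599/5000
4 2 9079/10000
5 5/2 8819/10000
6 3 4211/5000
7 7/2 41/50
8 4 7981/10000
f(0.5y,1.5y) = ((4823/5000)/(4599/5000) − 1)/(1) = 32/657 ≈ 4.8706%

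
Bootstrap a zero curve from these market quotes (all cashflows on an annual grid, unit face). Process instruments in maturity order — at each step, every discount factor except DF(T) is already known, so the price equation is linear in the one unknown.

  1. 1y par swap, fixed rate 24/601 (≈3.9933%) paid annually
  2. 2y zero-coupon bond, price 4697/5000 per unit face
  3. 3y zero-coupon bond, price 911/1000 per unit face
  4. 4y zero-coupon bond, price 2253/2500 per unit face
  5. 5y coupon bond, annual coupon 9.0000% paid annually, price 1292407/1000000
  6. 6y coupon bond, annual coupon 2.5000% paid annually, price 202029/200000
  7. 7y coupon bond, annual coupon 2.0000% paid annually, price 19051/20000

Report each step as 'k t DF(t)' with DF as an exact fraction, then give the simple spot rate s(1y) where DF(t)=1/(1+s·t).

1 1 601/625
2 2 4697/5000
3 3 911/1000
4 4 2253/2500
5 5 8791/10000
6 6 1747/2000
7 7 8267/10000
s(1y) = (1/(601/625) − 1)/(1) = 24/601 ≈ 3.9933%

step 1 [1y] swap r/1=24/601: DF=(1 − 24/601·(0))/(1+24/601) = 601/625 ≈ 0.961600
step 2 [2y] zero: DF = P = 4697/5000 ≈ 0.939400
step 3 [3y] zero: DF = P = 911/1000 ≈ 0.911000
step 4 [4y] zero: DF = P = 2253/2500 ≈ 0.901200
step 5 [5y] bond c/1=9/100: DF=(1292407/1000000 − 9/100·(0.961600+0.939400+0.911000+0.901200))/(1+9/100) = 8791/10000 ≈ 0.879100
step 6 [6y] bond c/1=1/40: DF=(202029/200000 − 1/40·(0.961600+0.939400+0.911000+0.901200+0.879100))/(1+1/40) = 1747/2000 ≈ 0.873500
step 7 [7y] bond c/1=1/50: DF=(19051/20000 − 1/50·(0.961600+0.939400+0.911000+0.901200+0.879100+0.873500))/(1+1/50) = 8267/10000 ≈ 0.826700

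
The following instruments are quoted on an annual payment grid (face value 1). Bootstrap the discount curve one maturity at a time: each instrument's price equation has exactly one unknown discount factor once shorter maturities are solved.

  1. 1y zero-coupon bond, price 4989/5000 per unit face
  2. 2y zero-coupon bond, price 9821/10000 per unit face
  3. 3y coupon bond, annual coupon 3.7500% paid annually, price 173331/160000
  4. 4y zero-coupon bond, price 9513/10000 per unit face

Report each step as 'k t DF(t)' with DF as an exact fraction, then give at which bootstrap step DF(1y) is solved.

step 1 [1y] zero: DF = P = 4989/5000 ≈ 0.997800
step 2 [2y] zero: DF = P = 9821/10000 ≈ 0.982100
step 3 [3y] bond c/1=3/80: DF=(173331/160000 − 3/80·(0.997800+0.982100))/(1+3/80) = 4863/5000 ≈ 0.972600
step 4 [4y] zero: DF = P = 9513/10000 ≈ 0.951300

1 1 4989/5000
2 2 9821/10000
3 3 4863/5000
4 4 9513/10000
DF(1y) is solved at step 1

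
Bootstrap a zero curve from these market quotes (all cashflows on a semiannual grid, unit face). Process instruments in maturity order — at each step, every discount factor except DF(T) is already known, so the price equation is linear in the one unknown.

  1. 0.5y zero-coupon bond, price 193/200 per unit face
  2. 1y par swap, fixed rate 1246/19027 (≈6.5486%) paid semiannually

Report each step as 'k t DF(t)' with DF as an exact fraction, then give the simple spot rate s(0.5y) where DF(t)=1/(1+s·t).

step 1 [0.5y] zero: DF = P = 193/200 ≈ 0.965000
step 2 [1y] swap r/2=623/19027: DF=(1 − 623/19027·(0.965000))/(1+623/19027) = 9377/10000 ≈ 0.937700

1 1/2 193/200
2 1 9377/10000
s(0.5y) = (1/(193/200) − 1)/(1/2) = 14/193 ≈ 7.2539%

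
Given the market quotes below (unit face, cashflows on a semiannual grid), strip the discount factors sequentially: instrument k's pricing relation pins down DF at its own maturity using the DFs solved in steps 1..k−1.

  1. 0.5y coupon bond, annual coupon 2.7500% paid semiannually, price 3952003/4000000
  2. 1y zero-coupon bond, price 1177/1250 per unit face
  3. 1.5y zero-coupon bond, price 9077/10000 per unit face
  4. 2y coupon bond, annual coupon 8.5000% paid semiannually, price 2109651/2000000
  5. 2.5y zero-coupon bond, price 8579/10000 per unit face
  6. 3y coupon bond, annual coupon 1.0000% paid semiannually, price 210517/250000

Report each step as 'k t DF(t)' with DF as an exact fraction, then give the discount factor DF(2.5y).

step 1 [0.5y] bond c/2=11/800: DF=(3952003/4000000 − 11/800·(0))/(1+11/800) = 4873/5000 ≈ 0.974600
step 2 [1y] zero: DF = P = 1177/1250 ≈ 0.941600
step 3 [1.5y] zero: DF = P = 9077/10000 ≈ 0.907700
step 4 [2y] bond c/2=17/400: DF=(2109651/2000000 − 17/400·(0.974600+0.941600+0.907700))/(1+17/400) = 8967/10000 ≈ 0.896700
step 5 [2.5y] zero: DF = P = 8579/10000 ≈ 0.857900
step 6 [3y] bond c/2=1/200: DF=(210517/250000 − 1/200·(0.974600+0.941600+0.907700+0.896700+0.857900))/(1+1/200) = 8151/10000 ≈ 0.815100

1 1/2 4873/5000
2 1 1177/1250
3 3/2 9077/10000
4 2 8967/10000
5 5/2 8579/10000
6 3 8151/10000
DF(2.5y) = 8579/10000 ≈ 0.857900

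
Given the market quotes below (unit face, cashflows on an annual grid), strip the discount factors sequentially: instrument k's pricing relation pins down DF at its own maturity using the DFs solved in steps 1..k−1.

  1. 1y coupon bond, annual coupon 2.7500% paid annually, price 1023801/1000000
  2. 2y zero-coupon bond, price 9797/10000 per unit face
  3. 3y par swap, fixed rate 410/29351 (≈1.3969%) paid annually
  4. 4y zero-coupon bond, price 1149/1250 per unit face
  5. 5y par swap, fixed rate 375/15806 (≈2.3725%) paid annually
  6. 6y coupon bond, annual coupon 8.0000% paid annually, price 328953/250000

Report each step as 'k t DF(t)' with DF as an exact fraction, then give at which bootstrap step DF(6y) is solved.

step 1 [1y] bond c/1=11/400: DF=(1023801/1000000 − 11/400·(0))/(1+11/400) = 2491/2500 ≈ 0.996400
step 2 [2y] zero: DF = P = 9797/10000 ≈ 0.979700
step 3 [3y] swap r/1=410/29351: DF=(1 − 410/29351·(0.996400+0.979700))/(1+410/29351) = 959/1000 ≈ 0.959000
step 4 [4y] zero: DF = P = 1149/1250 ≈ 0.919200
step 5 [5y] swap r/1=375/15806: DF=(1 − 375/15806·(0.996400+0.979700+0.959000+0.919200))/(1+375/15806) = 71/80 ≈ 0.887500
step 6 [6y] bond c/1=2/25: DF=(328953/250000 − 2/25·(0.996400+0.979700+0.959000+0.919200+0.887500))/(1+2/25) = 8671/10000 ≈ 0.867100

1 1 2491/2500
2 2 9797/10000
3 3 959/1000
4 4 1149/1250
5 5 71/80
6 6 8671/10000
DF(6y) is solved at step 6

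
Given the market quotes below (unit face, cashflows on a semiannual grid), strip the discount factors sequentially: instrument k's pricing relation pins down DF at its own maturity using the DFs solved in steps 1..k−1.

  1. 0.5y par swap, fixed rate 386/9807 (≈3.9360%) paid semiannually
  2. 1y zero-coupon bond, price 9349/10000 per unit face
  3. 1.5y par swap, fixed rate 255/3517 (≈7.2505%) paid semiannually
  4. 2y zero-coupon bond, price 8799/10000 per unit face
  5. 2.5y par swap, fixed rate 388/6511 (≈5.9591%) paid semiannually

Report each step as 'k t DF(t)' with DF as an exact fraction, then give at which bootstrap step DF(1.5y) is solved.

1 1/2 9807/10000
2 1 9349/10000
3 3/2 449/500
4 2 8799/10000
5 5/2 4321/5000
DF(1.5y) is solved at step 3

step 1 [0.5y] swap r/2=193/9807: DF=(1 − 193/9807·(0))/(1+193/9807) = 9807/10000 ≈ 0.980700
step 2 [1y] zero: DF = P = 9349/10000 ≈ 0.934900
step 3 [1.5y] swap r/2=255/7034: DF=(1 − 255/7034·(0.980700+0.934900))/(1+255/7034) = 449/500 ≈ 0.898000
step 4 [2y] zero: DF = P = 8799/10000 ≈ 0.879900
step 5 [2.5y] swap r/2=194/6511: DF=(1 − 194/6511·(0.980700+0.934900+0.898000+0.879900))/(1+194/6511) = 4321/5000 ≈ 0.864200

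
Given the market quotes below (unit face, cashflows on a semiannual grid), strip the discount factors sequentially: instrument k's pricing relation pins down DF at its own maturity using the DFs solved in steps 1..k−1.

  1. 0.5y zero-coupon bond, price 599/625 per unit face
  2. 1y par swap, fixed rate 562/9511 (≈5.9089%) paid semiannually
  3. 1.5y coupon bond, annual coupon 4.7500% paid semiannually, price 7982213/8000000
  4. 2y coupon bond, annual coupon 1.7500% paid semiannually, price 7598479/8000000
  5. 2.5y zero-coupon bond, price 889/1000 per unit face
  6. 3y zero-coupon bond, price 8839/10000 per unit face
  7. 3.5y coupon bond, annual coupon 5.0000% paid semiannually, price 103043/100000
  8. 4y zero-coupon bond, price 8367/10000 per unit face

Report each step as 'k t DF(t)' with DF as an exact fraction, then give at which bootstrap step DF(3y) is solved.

1 1/2 599/625
2 1 4719/5000
3 3/2 1861/2000
4 2 917/1000
5 5/2 889/1000
6 3 8839/10000
7 7/2 4353/5000
8 4 8367/10000
DF(3y) is solved at step 6

step 1 [0.5y] zero: DF = P = 599/625 ≈ 0.958400
step 2 [1y] swap r/2=281/9511: DF=(1 − 281/9511·(0.958400))/(1+281/9511) = 4719/5000 ≈ 0.943800
step 3 [1.5y] bond c/2=19/800: DF=(7982213/8000000 − 19/800·(0.958400+0.943800))/(1+19/800) = 1861/2000 ≈ 0.930500
step 4 [2y] bond c/2=7/800: DF=(7598479/8000000 − 7/800·(0.958400+0.943800+0.930500))/(1+7/800) = 917/1000 ≈ 0.917000
step 5 [2.5y] zero: DF = P = 889/1000 ≈ 0.889000
step 6 [3y] zero: DF = P = 8839/10000 ≈ 0.883900
step 7 [3.5y] bond c/2=1/40: DF=(103043/100000 − 1/40·(0.958400+0.943800+0.930500+0.917000+0.889000+0.883900))/(1+1/40) = 4353/5000 ≈ 0.870600
step 8 [4y] zero: DF = P = 8367/10000 ≈ 0.836700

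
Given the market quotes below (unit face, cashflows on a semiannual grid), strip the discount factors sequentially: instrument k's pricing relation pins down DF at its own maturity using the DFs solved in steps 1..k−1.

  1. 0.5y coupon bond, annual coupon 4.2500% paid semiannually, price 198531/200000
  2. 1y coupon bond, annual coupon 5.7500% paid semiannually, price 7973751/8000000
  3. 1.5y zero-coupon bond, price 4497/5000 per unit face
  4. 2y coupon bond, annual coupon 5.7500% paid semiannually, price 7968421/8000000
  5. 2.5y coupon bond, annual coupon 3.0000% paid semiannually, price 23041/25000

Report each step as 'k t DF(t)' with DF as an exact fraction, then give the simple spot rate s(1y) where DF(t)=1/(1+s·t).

step 1 [0.5y] bond c/2=17/800: DF=(198531/200000 − 17/800·(0))/(1+17/800) = 243/250 ≈ 0.972000
step 2 [1y] bond c/2=23/800: DF=(7973751/8000000 − 23/800·(0.972000))/(1+23/800) = 9417/10000 ≈ 0.941700
step 3 [1.5y] zero: DF = P = 4497/5000 ≈ 0.899400
step 4 [2y] bond c/2=23/800: DF=(7968421/8000000 − 23/800·(0.972000+0.941700+0.899400))/(1+23/800) = 556/625 ≈ 0.889600
step 5 [2.5y] bond c/2=3/200: DF=(23041/25000 − 3/200·(0.972000+0.941700+0.899400+0.889600))/(1+3/200) = 8533/10000 ≈ 0.853300

1 1/2 243/250
2 1 9417/10000
3 3/2 4497/5000
4 2 556/625
5 5/2 8533/10000
s(1y) = (1/(9417/10000) − 1)/(1) = 583/9417 ≈ 6.1909%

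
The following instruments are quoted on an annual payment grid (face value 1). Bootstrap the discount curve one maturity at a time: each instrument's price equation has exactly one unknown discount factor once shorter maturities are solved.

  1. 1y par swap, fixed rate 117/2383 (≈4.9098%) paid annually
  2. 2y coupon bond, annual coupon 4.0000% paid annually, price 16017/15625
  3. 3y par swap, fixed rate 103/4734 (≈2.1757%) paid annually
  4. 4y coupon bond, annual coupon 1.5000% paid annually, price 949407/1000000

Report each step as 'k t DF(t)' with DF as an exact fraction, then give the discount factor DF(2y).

1 1 2383/2500
2 2 949/1000
3 3 4691/5000
4 4 4467/5000
DF(2y) = 949/1000 ≈ 0.949000

step 1 [1y] swap r/1=117/2383: DF=(1 − 117/2383·(0))/(1+117/2383) = 2383/2500 ≈ 0.953200
step 2 [2y] bond c/1=1/25: DF=(16017/15625 − 1/25·(0.953200))/(1+1/25) = 949/1000 ≈ 0.949000
step 3 [3y] swap r/1=103/4734: DF=(1 − 103/4734·(0.953200+0.949000))/(1+103/4734) = 4691/5000 ≈ 0.938200
step 4 [4y] bond c/1=3/200: DF=(949407/1000000 − 3/200·(0.953200+0.949000+0.938200))/(1+3/200) = 4467/5000 ≈ 0.893400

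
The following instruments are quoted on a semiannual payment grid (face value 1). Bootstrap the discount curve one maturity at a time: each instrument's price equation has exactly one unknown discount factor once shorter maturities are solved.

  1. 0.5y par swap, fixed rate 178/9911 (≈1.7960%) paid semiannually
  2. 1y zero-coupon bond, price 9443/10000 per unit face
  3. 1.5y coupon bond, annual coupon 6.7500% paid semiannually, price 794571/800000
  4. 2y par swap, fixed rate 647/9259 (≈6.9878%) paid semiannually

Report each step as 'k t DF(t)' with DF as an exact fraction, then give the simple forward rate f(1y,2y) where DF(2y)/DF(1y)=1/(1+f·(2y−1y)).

step 1 [0.5y] swap r/2=89/9911: DF=(1 − 89/9911·(0))/(1+89/9911) = 9911/10000 ≈ 0.991100
step 2 [1y] zero: DF = P = 9443/10000 ≈ 0.944300
step 3 [1.5y] bond c/2=27/800: DF=(794571/800000 − 27/800·(0.991100+0.944300))/(1+27/800) = 561/625 ≈ 0.897600
step 4 [2y] swap r/2=647/18518: DF=(1 − 647/18518·(0.991100+0.944300+0.897600))/(1+647/18518) = 4353/5000 ≈ 0.870600

1 1/2 9911/10000
2 1 9443/10000
3 3/2 561/625
4 2 4353/5000
f(1y,2y) = ((9443/10000)/(4353/5000) − 1)/(1) = 737/8706 ≈ 8.4654%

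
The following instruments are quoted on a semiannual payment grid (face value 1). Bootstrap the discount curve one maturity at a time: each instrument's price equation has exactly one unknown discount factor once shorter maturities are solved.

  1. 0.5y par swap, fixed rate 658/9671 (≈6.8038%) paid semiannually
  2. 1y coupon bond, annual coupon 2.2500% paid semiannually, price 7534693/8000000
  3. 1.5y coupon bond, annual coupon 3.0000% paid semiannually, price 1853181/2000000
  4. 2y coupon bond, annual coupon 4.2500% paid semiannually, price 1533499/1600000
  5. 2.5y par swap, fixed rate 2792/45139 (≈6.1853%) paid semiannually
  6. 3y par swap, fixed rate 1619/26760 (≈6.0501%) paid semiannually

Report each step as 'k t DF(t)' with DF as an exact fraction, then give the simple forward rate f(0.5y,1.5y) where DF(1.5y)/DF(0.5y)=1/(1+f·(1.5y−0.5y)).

step 1 [0.5y] swap r/2=329/9671: DF=(1 − 329/9671·(0))/(1+329/9671) = 9671/10000 ≈ 0.967100
step 2 [1y] bond c/2=9/800: DF=(7534693/8000000 − 9/800·(0.967100))/(1+9/800) = 4603/5000 ≈ 0.920600
step 3 [1.5y] bond c/2=3/200: DF=(1853181/2000000 − 3/200·(0.967100+0.920600))/(1+3/200) = 177/200 ≈ 0.885000
step 4 [2y] bond c/2=17/800: DF=(1533499/1600000 − 17/800·(0.967100+0.920600+0.885000))/(1+17/800) = 1101/1250 ≈ 0.880800
step 5 [2.5y] swap r/2=1396/45139: DF=(1 − 1396/45139·(0.967100+0.920600+0.885000+0.880800))/(1+1396/45139) = 2151/2500 ≈ 0.860400
step 6 [3y] swap r/2=1619/53520: DF=(1 − 1619/53520·(0.967100+0.920600+0.885000+0.880800+0.860400))/(1+1619/53520) = 8381/10000 ≈ 0.838100

1 1/2 9671/10000
2 1 4603/5000
3 3/2 177/200
4 2 1101/1250
5 5/2 2151/2500
6 3 8381/10000
f(0.5y,1.5y) = ((9671/10000)/(177/200) − 1)/(1) = 821/8850 ≈ 9.2768%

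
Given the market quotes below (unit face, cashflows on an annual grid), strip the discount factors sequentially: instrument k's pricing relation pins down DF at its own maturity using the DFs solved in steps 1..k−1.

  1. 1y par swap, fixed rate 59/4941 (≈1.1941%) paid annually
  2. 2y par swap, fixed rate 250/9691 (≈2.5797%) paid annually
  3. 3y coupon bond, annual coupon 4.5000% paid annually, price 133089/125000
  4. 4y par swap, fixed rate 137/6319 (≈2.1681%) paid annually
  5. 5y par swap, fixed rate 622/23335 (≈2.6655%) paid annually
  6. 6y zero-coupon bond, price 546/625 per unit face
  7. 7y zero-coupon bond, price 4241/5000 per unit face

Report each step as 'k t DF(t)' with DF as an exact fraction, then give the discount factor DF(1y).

step 1 [1y] swap r/1=59/4941: DF=(1 − 59/4941·(0))/(1+59/4941) = 4941/5000 ≈ 0.988200
step 2 [2y] swap r/1=250/9691: DF=(1 − 250/9691·(0.988200))/(1+250/9691) = 19/20 ≈ 0.950000
step 3 [3y] bond c/1=9/200: DF=(133089/125000 − 9/200·(0.988200+0.950000))/(1+9/200) = 4677/5000 ≈ 0.935400
step 4 [4y] swap r/1=137/6319: DF=(1 − 137/6319·(0.988200+0.950000+0.935400))/(1+137/6319) = 4589/5000 ≈ 0.917800
step 5 [5y] swap r/1=622/23335: DF=(1 − 622/23335·(0.988200+0.950000+0.935400+0.917800))/(1+622/23335) = 2189/2500 ≈ 0.875600
step 6 [6y] zero: DF = P = 546/625 ≈ 0.873600
step 7 [7y] zero: DF = P = 4241/5000 ≈ 0.848200

1 1 4941/5000
2 2 19/20
3 3 4677/5000
4 4 4589/5000
5 5 2189/2500
6 6 546/625
7 7 4241/5000
DF(1y) = 4941/5000 ≈ 0.988200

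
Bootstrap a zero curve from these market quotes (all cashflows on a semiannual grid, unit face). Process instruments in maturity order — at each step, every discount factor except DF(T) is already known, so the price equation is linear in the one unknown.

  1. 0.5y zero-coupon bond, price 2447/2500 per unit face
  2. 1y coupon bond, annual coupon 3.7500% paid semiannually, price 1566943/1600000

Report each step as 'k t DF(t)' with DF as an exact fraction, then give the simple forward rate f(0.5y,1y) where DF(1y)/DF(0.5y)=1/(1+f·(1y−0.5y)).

1 1/2 2447/2500
2 1 9433/10000
f(0.5y,1y) = ((2447/2500)/(9433/10000) − 1)/(1/2) = 710/9433 ≈ 7.5268%

step 1 [0.5y] zero: DF = P = 2447/2500 ≈ 0.978800
step 2 [1y] bond c/2=3/160: DF=(1566943/1600000 − 3/160·(0.978800))/(1+3/160) = 9433/10000 ≈ 0.943300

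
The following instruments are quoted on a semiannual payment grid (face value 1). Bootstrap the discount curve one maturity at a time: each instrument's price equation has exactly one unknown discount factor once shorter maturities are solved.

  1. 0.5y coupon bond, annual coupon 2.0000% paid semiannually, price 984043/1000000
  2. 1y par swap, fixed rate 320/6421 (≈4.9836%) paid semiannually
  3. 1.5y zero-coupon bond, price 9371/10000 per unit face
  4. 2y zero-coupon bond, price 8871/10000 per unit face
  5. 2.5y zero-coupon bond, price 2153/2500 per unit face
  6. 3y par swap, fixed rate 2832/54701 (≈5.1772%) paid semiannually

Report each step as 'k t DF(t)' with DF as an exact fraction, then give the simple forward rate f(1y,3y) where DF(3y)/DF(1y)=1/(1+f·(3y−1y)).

step 1 [0.5y] bond c/2=1/100: DF=(984043/1000000 − 1/100·(0))/(1+1/100) = 9743/10000 ≈ 0.974300
step 2 [1y] swap r/2=160/6421: DF=(1 − 160/6421·(0.974300))/(1+160/6421) = 119/125 ≈ 0.952000
step 3 [1.5y] zero: DF = P = 9371/10000 ≈ 0.937100
step 4 [2y] zero: DF = P = 8871/10000 ≈ 0.887100
step 5 [2.5y] zero: DF = P = 2153/2500 ≈ 0.861200
step 6 [3y] swap r/2=1416/54701: DF=(1 − 1416/54701·(0.974300+0.952000+0.937100+0.887100+0.861200))/(1+1416/54701) = 1073/1250 ≈ 0.858400

1 1/2 9743/10000
2 1 119/125
3 3/2 9371/10000
4 2 8871/10000
5 5/2 2153/2500
6 3 1073/1250
f(1y,3y) = ((119/125)/(1073/1250) − 1)/(2) = 117/2146 ≈ 5.4520%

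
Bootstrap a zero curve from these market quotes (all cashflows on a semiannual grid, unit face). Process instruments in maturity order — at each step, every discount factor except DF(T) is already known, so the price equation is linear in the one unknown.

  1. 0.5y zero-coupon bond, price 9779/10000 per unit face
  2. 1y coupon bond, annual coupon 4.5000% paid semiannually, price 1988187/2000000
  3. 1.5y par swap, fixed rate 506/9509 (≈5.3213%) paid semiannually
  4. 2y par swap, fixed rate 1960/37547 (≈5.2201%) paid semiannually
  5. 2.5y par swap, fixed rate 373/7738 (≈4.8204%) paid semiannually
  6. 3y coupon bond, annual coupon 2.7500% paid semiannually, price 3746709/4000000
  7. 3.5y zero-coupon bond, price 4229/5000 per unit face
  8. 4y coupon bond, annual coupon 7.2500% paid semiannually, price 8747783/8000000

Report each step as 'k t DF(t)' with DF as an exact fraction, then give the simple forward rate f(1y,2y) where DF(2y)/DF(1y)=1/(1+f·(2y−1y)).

1 1/2 9779/10000
2 1 9507/10000
3 3/2 9241/10000
4 2 451/500
5 5/2 8881/10000
6 3 861/1000
7 7/2 4229/5000
8 4 8331/10000
f(1y,2y) = ((9507/10000)/(451/500) − 1)/(1) = 487/9020 ≈ 5.3991%

step 1 [0.5y] zero: DF = P = 9779/10000 ≈ 0.977900
step 2 [1y] bond c/2=9/400: DF=(1988187/2000000 − 9/400·(0.977900))/(1+9/400) = 9507/10000 ≈ 0.950700
step 3 [1.5y] swap r/2=253/9509: DF=(1 − 253/9509·(0.977900+0.950700))/(1+253/9509) = 9241/10000 ≈ 0.924100
step 4 [2y] swap r/2=980/37547: DF=(1 − 980/37547·(0.977900+0.950700+0.924100))/(1+980/37547) = 451/500 ≈ 0.902000
step 5 [2.5y] swap r/2=373/15476: DF=(1 − 373/15476·(0.977900+0.950700+0.924100+0.902000))/(1+373/15476) = 8881/10000 ≈ 0.888100
step 6 [3y] bond c/2=11/800: DF=(3746709/4000000 − 11/800·(0.977900+0.950700+0.924100+0.902000+0.888100))/(1+11/800) = 861/1000 ≈ 0.861000
step 7 [3.5y] zero: DF = P = 4229/5000 ≈ 0.845800
step 8 [4y] bond c/2=29/800: DF=(8747783/8000000 − 29/800·(0.977900+0.950700+0.924100+0.902000+0.888100+0.861000+0.845800))/(1+29/800) = 8331/10000 ≈ 0.833100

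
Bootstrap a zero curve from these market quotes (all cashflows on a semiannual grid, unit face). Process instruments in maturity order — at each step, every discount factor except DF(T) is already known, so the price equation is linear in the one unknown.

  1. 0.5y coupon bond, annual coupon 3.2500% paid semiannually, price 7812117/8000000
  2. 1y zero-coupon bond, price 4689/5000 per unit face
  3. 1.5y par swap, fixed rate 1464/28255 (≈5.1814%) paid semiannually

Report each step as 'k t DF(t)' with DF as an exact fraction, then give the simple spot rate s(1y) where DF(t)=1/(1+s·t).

step 1 [0.5y] bond c/2=13/800: DF=(7812117/8000000 − 13/800·(0))/(1+13/800) = 9609/10000 ≈ 0.960900
step 2 [1y] zero: DF = P = 4689/5000 ≈ 0.937800
step 3 [1.5y] swap r/2=732/28255: DF=(1 − 732/28255·(0.960900+0.937800))/(1+732/28255) = 2317/2500 ≈ 0.926800

1 1/2 9609/10000
2 1 4689/5000
3 3/2 2317/2500
s(1y) = (1/(4689/5000) − 1)/(1) = 311/4689 ≈ 6.6325%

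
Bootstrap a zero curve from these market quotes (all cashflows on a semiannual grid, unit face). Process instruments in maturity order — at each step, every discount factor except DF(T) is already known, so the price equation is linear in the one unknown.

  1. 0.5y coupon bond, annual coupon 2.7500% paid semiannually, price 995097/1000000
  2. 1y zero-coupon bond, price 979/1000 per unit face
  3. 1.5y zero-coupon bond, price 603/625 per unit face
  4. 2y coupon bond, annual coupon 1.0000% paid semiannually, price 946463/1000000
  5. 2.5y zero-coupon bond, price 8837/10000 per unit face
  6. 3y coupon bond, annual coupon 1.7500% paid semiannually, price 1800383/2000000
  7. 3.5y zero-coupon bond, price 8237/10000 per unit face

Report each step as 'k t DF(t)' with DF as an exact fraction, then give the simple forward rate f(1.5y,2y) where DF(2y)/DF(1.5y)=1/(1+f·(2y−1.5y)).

step 1 [0.5y] bond c/2=11/800: DF=(995097/1000000 − 11/800·(0))/(1+11/800) = 1227/1250 ≈ 0.981600
step 2 [1y] zero: DF = P = 979/1000 ≈ 0.979000
step 3 [1.5y] zero: DF = P = 603/625 ≈ 0.964800
step 4 [2y] bond c/2=1/200: DF=(946463/1000000 − 1/200·(0.981600+0.979000+0.964800))/(1+1/200) = 1159/1250 ≈ 0.927200
step 5 [2.5y] zero: DF = P = 8837/10000 ≈ 0.883700
step 6 [3y] bond c/2=7/800: DF=(1800383/2000000 − 7/800·(0.981600+0.979000+0.964800+0.927200+0.883700))/(1+7/800) = 8513/10000 ≈ 0.851300
step 7 [3.5y] zero: DF = P = 8237/10000 ≈ 0.823700

1 1/2 1227/1250
2 1 979/1000
3 3/2 603/625
4 2 1159/1250
5 5/2 8837/10000
6 3 8513/10000
7 7/2 8237/10000
f(1.5y,2y) = ((603/625)/(1159/1250) − 1)/(1/2) = 94/1159 ≈ 8.1104%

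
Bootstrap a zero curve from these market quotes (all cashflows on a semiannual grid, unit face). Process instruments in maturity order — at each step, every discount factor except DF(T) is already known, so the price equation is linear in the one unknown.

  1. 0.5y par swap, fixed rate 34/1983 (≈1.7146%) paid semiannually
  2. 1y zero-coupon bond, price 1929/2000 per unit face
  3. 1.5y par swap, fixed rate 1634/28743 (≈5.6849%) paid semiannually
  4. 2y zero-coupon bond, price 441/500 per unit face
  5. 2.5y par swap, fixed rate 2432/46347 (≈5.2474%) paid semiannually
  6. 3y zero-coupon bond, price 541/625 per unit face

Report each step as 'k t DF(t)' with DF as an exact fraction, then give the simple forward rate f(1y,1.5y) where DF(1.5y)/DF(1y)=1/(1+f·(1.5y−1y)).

1 1/2 1983/2000
2 1 1929/2000
3 3/2 9183/10000
4 2 441/500
5 5/2 549/625
6 3 541/625
f(1y,1.5y) = ((1929/2000)/(9183/10000) − 1)/(1/2) = 308/3061 ≈ 10.0621%

step 1 [0.5y] swap r/2=17/1983: DF=(1 − 17/1983·(0))/(1+17/1983) = 1983/2000 ≈ 0.991500
step 2 [1y] zero: DF = P = 1929/2000 ≈ 0.964500
step 3 [1.5y] swap r/2=817/28743: DF=(1 − 817/28743·(0.991500+0.964500))/(1+817/28743) = 9183/10000 ≈ 0.918300
step 4 [2y] zero: DF = P = 441/500 ≈ 0.882000
step 5 [2.5y] swap r/2=1216/46347: DF=(1 − 1216/46347·(0.991500+0.964500+0.918300+0.882000))/(1+1216/46347) = 549/625 ≈ 0.878400
step 6 [3y] zero: DF = P = 541/625 ≈ 0.865600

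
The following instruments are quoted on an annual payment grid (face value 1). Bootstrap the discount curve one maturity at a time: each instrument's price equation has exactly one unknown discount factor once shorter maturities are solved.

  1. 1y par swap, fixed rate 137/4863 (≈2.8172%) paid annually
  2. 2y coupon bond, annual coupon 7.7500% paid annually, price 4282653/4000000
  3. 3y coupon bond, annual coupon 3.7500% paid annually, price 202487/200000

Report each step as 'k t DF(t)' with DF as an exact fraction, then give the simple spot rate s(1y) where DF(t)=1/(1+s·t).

step 1 [1y] swap r/1=137/4863: DF=(1 − 137/4863·(0))/(1+137/4863) = 4863/5000 ≈ 0.972600
step 2 [2y] bond c/1=31/400: DF=(4282653/4000000 − 31/400·(0.972600))/(1+31/400) = 9237/10000 ≈ 0.923700
step 3 [3y] bond c/1=3/80: DF=(202487/200000 − 3/80·(0.972600+0.923700))/(1+3/80) = 9073/10000 ≈ 0.907300

1 1 4863/5000
2 2 9237/10000
3 3 9073/10000
s(1y) = (1/(4863/5000) − 1)/(1) = 137/4863 ≈ 2.8172%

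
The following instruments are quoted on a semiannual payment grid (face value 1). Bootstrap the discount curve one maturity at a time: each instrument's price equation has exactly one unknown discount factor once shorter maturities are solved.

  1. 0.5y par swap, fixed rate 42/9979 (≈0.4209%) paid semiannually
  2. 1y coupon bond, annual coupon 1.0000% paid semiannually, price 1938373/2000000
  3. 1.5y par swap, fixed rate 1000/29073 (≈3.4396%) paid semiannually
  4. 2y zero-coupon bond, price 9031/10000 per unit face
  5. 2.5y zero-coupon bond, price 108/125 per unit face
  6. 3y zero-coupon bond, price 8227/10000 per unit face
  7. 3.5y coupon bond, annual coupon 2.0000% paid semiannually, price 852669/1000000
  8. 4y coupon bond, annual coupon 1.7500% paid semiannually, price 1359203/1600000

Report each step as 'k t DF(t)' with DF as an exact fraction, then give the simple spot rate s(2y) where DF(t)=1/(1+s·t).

step 1 [0.5y] swap r/2=21/9979: DF=(1 − 21/9979·(0))/(1+21/9979) = 9979/10000 ≈ 0.997900
step 2 [1y] bond c/2=1/200: DF=(1938373/2000000 − 1/200·(0.997900))/(1+1/200) = 4797/5000 ≈ 0.959400
step 3 [1.5y] swap r/2=500/29073: DF=(1 − 500/29073·(0.997900+0.959400))/(1+500/29073) = 19/20 ≈ 0.950000
step 4 [2y] zero: DF = P = 9031/10000 ≈ 0.903100
step 5 [2.5y] zero: DF = P = 108/125 ≈ 0.864000
step 6 [3y] zero: DF = P = 8227/10000 ≈ 0.822700
step 7 [3.5y] bond c/2=1/100: DF=(852669/1000000 − 1/100·(0.997900+0.959400+0.950000+0.903100+0.864000+0.822700))/(1+1/100) = 3949/5000 ≈ 0.789800
step 8 [4y] bond c/2=7/800: DF=(1359203/1600000 − 7/800·(0.997900+0.959400+0.950000+0.903100+0.864000+0.822700+0.789800))/(1+7/800) = 1969/2500 ≈ 0.787600

1 1/2 9979/10000
2 1 4797/5000
3 3/2 19/20
4 2 9031/10000
5 5/2 108/125
6 3 8227/10000
7 7/2 3949/5000
8 4 1969/2500
s(2y) = (1/(9031/10000) − 1)/(2) = 969/18062 ≈ 5.3649%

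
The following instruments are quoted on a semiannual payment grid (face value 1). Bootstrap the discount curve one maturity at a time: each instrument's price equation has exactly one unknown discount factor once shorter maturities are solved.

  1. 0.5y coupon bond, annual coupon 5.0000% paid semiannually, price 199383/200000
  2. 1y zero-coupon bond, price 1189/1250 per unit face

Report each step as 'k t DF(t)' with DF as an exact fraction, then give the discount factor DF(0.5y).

1 1/2 4863/5000
2 1 1189/1250
DF(0.5y) = 4863/5000 ≈ 0.972600

step 1 [0.5y] bond c/2=1/40: DF=(199383/200000 − 1/40·(0))/(1+1/40) = 4863/5000 ≈ 0.972600
step 2 [1y] zero: DF = P = 1189/1250 ≈ 0.951200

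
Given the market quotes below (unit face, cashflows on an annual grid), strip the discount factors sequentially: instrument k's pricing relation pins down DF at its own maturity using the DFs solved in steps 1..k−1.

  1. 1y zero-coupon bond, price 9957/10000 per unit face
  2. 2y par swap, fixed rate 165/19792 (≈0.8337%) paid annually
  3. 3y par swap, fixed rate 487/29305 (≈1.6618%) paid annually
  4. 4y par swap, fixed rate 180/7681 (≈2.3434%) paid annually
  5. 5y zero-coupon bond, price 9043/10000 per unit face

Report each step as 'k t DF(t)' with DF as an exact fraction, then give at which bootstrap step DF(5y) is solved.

step 1 [1y] zero: DF = P = 9957/10000 ≈ 0.995700
step 2 [2y] swap r/1=165/19792: DF=(1 − 165/19792·(0.995700))/(1+165/19792) = 1967/2000 ≈ 0.983500
step 3 [3y] swap r/1=487/29305: DF=(1 − 487/29305·(0.995700+0.983500))/(1+487/29305) = 9513/10000 ≈ 0.951300
step 4 [4y] swap r/1=180/7681: DF=(1 − 180/7681·(0.995700+0.983500+0.951300))/(1+180/7681) = 91/100 ≈ 0.910000
step 5 [5y] zero: DF = P = 9043/10000 ≈ 0.904300

1 1 9957/10000
2 2 1967/2000
3 3 9513/10000
4 4 91/100
5 5 9043/10000
DF(5y) is solved at step 5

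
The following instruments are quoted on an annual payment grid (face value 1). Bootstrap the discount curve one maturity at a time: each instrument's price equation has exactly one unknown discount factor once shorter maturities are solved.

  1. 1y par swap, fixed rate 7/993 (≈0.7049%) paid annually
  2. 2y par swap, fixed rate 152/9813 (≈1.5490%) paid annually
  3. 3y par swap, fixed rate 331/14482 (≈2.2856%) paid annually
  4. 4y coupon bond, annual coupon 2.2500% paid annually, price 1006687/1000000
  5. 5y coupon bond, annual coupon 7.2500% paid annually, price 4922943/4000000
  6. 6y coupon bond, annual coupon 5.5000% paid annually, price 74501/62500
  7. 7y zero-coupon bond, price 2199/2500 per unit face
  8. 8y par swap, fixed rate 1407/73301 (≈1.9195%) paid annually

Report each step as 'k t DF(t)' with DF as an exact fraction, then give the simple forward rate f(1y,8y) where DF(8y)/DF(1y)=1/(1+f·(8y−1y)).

1 1 993/1000
2 2 606/625
3 3 4669/5000
4 4 1151/1250
5 5 1779/2000
6 6 1769/2000
7 7 2199/2500
8 8 8593/10000
f(1y,8y) = ((993/1000)/(8593/10000) − 1)/(7) = 191/8593 ≈ 2.2227%

step 1 [1y] swap r/1=7/993: DF=(1 − 7/993·(0))/(1+7/993) = 993/1000 ≈ 0.993000
step 2 [2y] swap r/1=152/9813: DF=(1 − 152/9813·(0.993000))/(1+152/9813) = 606/625 ≈ 0.969600
step 3 [3y] swap r/1=331/14482: DF=(1 − 331/14482·(0.993000+0.969600))/(1+331/14482) = 4669/5000 ≈ 0.933800
step 4 [4y] bond c/1=9/400: DF=(1006687/1000000 − 9/400·(0.993000+0.969600+0.933800))/(1+9/400) = 1151/1250 ≈ 0.920800
step 5 [5y] bond c/1=29/400: DF=(4922943/4000000 − 29/400·(0.993000+0.969600+0.933800+0.920800))/(1+29/400) = 1779/2000 ≈ 0.889500
step 6 [6y] bond c/1=11/200: DF=(74501/62500 − 11/200·(0.993000+0.969600+0.933800+0.920800+0.889500))/(1+11/200) = 1769/2000 ≈ 0.884500
step 7 [7y] zero: DF = P = 2199/2500 ≈ 0.879600
step 8 [8y] swap r/1=1407/73301: DF=(1 − 1407/73301·(0.993000+0.969600+0.933800+0.920800+0.889500+0.884500+0.879600))/(1+1407/73301) = 8593/10000 ≈ 0.859300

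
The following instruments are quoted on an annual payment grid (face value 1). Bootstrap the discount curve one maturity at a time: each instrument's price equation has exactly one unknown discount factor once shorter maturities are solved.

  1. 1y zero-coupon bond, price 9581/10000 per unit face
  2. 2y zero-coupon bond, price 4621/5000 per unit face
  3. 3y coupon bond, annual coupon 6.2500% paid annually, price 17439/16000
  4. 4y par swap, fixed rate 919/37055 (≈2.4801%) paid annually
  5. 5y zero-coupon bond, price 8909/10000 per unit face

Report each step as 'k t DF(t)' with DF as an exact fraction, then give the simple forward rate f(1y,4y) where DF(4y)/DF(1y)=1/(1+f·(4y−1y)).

step 1 [1y] zero: DF = P = 9581/10000 ≈ 0.958100
step 2 [2y] zero: DF = P = 4621/5000 ≈ 0.924200
step 3 [3y] bond c/1=1/16: DF=(17439/16000 − 1/16·(0.958100+0.924200))/(1+1/16) = 9151/10000 ≈ 0.915100
step 4 [4y] swap r/1=919/37055: DF=(1 − 919/37055·(0.958100+0.924200+0.915100))/(1+919/37055) = 9081/10000 ≈ 0.908100
step 5 [5y] zero: DF = P = 8909/10000 ≈ 0.890900

1 1 9581/10000
2 2 4621/5000
3 3 9151/10000
4 4 9081/10000
5 5 8909/10000
f(1y,4y) = ((9581/10000)/(9081/10000) − 1)/(3) = 500/27243 ≈ 1.8353%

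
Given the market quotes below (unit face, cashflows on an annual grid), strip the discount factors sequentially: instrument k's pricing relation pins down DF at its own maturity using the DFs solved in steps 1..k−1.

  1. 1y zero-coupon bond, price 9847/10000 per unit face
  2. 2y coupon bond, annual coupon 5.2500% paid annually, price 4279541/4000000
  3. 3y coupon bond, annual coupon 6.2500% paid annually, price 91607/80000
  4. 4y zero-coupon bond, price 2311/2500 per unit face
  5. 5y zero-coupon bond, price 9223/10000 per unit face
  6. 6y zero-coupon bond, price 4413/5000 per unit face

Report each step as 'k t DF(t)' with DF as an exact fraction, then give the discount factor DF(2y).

step 1 [1y] zero: DF = P = 9847/10000 ≈ 0.984700
step 2 [2y] bond c/1=21/400: DF=(4279541/4000000 − 21/400·(0.984700))/(1+21/400) = 4837/5000 ≈ 0.967400
step 3 [3y] bond c/1=1/16: DF=(91607/80000 − 1/16·(0.984700+0.967400))/(1+1/16) = 9629/10000 ≈ 0.962900
step 4 [4y] zero: DF = P = 2311/2500 ≈ 0.924400
step 5 [5y] zero: DF = P = 9223/10000 ≈ 0.922300
step 6 [6y] zero: DF = P = 4413/5000 ≈ 0.882600

1 1 9847/10000
2 2 4837/5000
3 3 9629/10000
4 4 2311/2500
5 5 9223/10000
6 6 4413/5000
DF(2y) = 4837/5000 ≈ 0.967400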